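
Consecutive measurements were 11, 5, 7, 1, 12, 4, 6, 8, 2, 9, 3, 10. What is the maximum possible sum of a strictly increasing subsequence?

Let S[i] be the best sum of a strictly increasing subsequence ending at i:
i:      1  2  3  4  5  6  7  8  9 10 11 12
a[i]:  11  5  7  1 12  4  6  8  2  9  3 10
S:     11  5 12  1 24  5 11 20  3 29  6 39
Maximum is 39 (e.g. 5 + 7 + 8 + 9 + 10).

39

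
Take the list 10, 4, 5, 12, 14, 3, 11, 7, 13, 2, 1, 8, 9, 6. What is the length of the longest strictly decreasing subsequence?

Let dp[i] be the longest strictly decreasing subsequence ending at i:
i:      1  2  3  4  5  6  7  8  9 10 11 12 13 14
a[i]:  10  4  5 12 14  3 11  7 13  2  1  8  9  6
dp:     1  2  2  1  1  3  2  3  2  4  5  3  3  4
Maximum is 5.

5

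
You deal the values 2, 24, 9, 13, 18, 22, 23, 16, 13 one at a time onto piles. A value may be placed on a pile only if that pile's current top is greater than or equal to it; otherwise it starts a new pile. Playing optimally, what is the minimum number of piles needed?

6

Place each on the leftmost legal pile:
2 → new pile 1 (tops now [2])
24 → new pile 2 (tops now [2, 24])
9 → pile 2 (tops now [2, 9])
13 → new pile 3 (tops now [2, 9, 13])
18 → new pile 4 (tops now [2, 9, 13, 18])
22 → new pile 5 (tops now [2, 9, 13, 18, 22])
23 → new pile 6 (tops now [2, 9, 13, 18, 22, 23])
16 → pile 4 (tops now [2, 9, 13, 16, 22, 23])
13 → pile 3 (tops now [2, 9, 13, 16, 22, 23])
Six piles.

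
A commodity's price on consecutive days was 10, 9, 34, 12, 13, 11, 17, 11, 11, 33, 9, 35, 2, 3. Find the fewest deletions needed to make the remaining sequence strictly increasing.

Fewest deletions = n − (longest strictly increasing subsequence).
Patience tails:
10 → extends → [10]
9 → replaces 10 → [9]
34 → extends → [9, 34]
12 → replaces 34 → [9, 12]
13 → extends → [9, 12, 13]
11 → replaces 12 → [9, 11, 13]
17 → extends → [9, 11, 13, 17]
11 → already a tail → [9, 11, 13, 17]
11 → already a tail → [9, 11, 13, 17]
33 → extends → [9, 11, 13, 17, 33]
9 → already a tail → [9, 11, 13, 17, 33]
35 → extends → [9, 11, 13, 17, 33, 35]
2 → replaces 9 → [2, 11, 13, 17, 33, 35]
3 → replaces 11 → [2, 3, 13, 17, 33, 35]
Longest strictly increasing subsequence has length 6, so deletions = 14 − 6 = 8.

8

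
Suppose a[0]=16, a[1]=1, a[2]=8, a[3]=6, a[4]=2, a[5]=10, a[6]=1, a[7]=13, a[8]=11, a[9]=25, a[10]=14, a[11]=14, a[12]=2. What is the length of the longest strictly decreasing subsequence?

5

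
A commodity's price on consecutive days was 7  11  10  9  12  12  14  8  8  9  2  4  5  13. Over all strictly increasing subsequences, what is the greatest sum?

44

Let S[i] be the best sum of a strictly increasing subsequence ending at i:
i:      1  2  3  4  5  6  7  8  9 10 11 12 13 14
a[i]:   7 11 10  9 12 12 14  8  8  9  2  4  5 13
S:      7 18 17 16 30 30 44 15 15 24  2  6 11 43
Maximum is 44 (e.g. 7 + 11 + 12 + 14).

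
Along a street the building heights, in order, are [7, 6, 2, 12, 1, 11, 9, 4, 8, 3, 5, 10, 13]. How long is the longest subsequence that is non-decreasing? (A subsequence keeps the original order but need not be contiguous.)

Track the smallest tail for each achievable length (allowing ties):
7 → extends → [7]
6 → replaces 7 → [6]
2 → replaces 6 → [2]
12 → extends → [2, 12]
1 → replaces 2 → [1, 12]
11 → replaces 12 → [1, 11]
9 → replaces 11 → [1, 9]
4 → replaces 9 → [1, 4]
8 → extends → [1, 4, 8]
3 → replaces 4 → [1, 3, 8]
5 → replaces 8 → [1, 3, 5]
10 → extends → [1, 3, 5, 10]
13 → extends → [1, 3, 5, 10, 13]
Five tails, so the longest non-decreasing subsequence has length 5 (e.g. 2, 4, 8, 10, 13).

5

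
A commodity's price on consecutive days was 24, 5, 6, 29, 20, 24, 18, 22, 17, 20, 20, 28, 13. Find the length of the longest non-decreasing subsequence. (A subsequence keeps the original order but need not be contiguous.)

Let dp[i] be the length of the longest such subsequence ending at index i:
i:      1  2  3  4  5  6  7  8  9 10 11 12 13
a[i]:  24  5  6 29 20 24 18 22 17 20 20 28 13
dp:     1  1  2  3  3  4  3  4  3  4  5  6  3
Maximum dp value is 6.

6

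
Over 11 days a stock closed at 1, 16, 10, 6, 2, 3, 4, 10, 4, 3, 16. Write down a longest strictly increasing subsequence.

1, 2, 3, 4, 10, 16

Patience tails give the LIS length; then backtrack through the dp parents:
1 → extends → [1]
16 → extends → [1, 16]
10 → replaces 16 → [1, 10]
6 → replaces 10 → [1, 6]
2 → replaces 6 → [1, 2]
3 → extends → [1, 2, 3]
4 → extends → [1, 2, 3, 4]
10 → extends → [1, 2, 3, 4, 10]
4 → already a tail → [1, 2, 3, 4, 10]
3 → already a tail → [1, 2, 3, 4, 10]
16 → extends → [1, 2, 3, 4, 10, 16]
Length 6; one witness is 1, 2, 3, 4, 10, 16.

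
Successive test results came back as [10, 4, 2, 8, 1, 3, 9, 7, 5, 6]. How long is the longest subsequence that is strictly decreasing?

4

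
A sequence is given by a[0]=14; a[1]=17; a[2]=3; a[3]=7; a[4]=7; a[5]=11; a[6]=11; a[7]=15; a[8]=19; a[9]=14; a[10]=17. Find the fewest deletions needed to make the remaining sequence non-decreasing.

4

Fewest deletions = n − (longest non-decreasing subsequence).
i:      0  1  2  3  4  5  6  7  8  9 10
a[i]:  14 17  3  7  7 11 11 15 19 14 17
dp:     1  2  1  2  3  4  5  6  7  6  7
max dp = 7, so deletions = 11 − 7 = 4.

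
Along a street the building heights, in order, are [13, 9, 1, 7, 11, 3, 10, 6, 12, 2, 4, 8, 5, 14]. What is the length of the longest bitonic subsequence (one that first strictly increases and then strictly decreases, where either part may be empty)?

6

inc[i] = longest strictly increasing subsequence ending at i; dec[i] = longest strictly decreasing subsequence starting at i:
i:      1  2  3  4  5  6  7  8  9 10 11 12 13 14
a[i]:  13  9  1  7 11  3 10  6 12  2  4  8  5 14
inc:    1  1  1  2  3  2  3  3  4  2  3  4  4  5
dec:    5  4  1  3  4  2  3  2  3  1  1  2  1  1
Best peak at i=5 (value 11): inc=3, dec=4, length 3+4−1 = 6.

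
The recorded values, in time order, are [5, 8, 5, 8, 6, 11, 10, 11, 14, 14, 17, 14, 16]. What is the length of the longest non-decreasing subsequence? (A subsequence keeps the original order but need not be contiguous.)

9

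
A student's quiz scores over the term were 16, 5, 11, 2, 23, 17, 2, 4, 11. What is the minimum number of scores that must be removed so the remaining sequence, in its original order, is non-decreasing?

5

Fewest deletions = n − (longest non-decreasing subsequence).
i:      1  2  3  4  5  6  7  8  9
a[i]:  16  5 11  2 23 17  2  4 11
dp:     1  1  2  1  3  3  2  3  4
max dp = 4, so deletions = 9 − 4 = 5.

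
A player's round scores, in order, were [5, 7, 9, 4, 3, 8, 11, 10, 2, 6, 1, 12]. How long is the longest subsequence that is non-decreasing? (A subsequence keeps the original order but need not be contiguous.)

5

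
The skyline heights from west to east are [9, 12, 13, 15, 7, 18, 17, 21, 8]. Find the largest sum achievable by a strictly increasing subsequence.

88

Let S[i] be the best sum of a strictly increasing subsequence ending at i:
i:      1  2  3  4  5  6  7  8  9
a[i]:   9 12 13 15  7 18 17 21  8
S:      9 21 34 49  7 67 66 88 15
Maximum is 88 (e.g. 9 + 12 + 13 + 15 + 18 + 21).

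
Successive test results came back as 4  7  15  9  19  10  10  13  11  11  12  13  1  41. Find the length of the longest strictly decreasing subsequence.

Negate each value so 'decreasing' becomes 'increasing', then run patience tails on the negated sequence:
-4 → extends → [-4]
-7 → replaces -4 → [-7]
-15 → replaces -7 → [-15]
-9 → extends → [-15, -9]
-19 → replaces -15 → [-19, -9]
-10 → replaces -9 → [-19, -10]
-10 → already a tail → [-19, -10]
-13 → replaces -10 → [-19, -13]
-11 → extends → [-19, -13, -11]
-11 → already a tail → [-19, -13, -11]
-12 → replaces -11 → [-19, -13, -12]
-13 → already a tail → [-19, -13, -12]
-1 → extends → [-19, -13, -12, -1]
-41 → replaces -19 → [-41, -13, -12, -1]
Four tails, so the longest strictly decreasing subsequence of the original has length 4.

4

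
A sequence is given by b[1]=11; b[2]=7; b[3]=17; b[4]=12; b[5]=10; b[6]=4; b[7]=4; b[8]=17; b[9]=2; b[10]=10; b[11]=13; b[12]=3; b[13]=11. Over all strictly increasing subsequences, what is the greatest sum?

Let S[i] be the best sum of a strictly increasing subsequence ending at i:
i:      1  2  3  4  5  6  7  8  9 10 11 12 13
b[i]:  11  7 17 12 10  4  4 17  2 10 13  3 11
S:     11  7 28 23 17  4  4 40  2 17 36  5 28
Maximum is 40 (e.g. 11 + 12 + 17).

40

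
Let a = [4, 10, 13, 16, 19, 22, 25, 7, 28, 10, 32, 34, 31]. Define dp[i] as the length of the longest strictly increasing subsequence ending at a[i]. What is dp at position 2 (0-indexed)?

3

dp[i] = 1 + max{dp[j] : j<i, a[j]<a[i]} (or 1 if no such j):
i:      0  1  2  3  4  5  6  7  8  9 10 11 12
a[i]:   4 10 13 16 19 22 25  7 28 10 32 34 31
dp:     1  2  3  4  5  6  7  2  8  3  9 10  9
At index 2 the value is 3.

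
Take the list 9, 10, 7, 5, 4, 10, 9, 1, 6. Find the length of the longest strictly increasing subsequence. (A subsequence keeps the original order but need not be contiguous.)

2

Track the smallest tail for each achievable length (strict):
9 → extends → [9]
10 → extends → [9, 10]
7 → replaces 9 → [7, 10]
5 → replaces 7 → [5, 10]
4 → replaces 5 → [4, 10]
10 → already a tail → [4, 10]
9 → replaces 10 → [4, 9]
1 → replaces 4 → [1, 9]
6 → replaces 9 → [1, 6]
Two tails, so the longest strictly increasing subsequence has length 2 (e.g. 9, 10).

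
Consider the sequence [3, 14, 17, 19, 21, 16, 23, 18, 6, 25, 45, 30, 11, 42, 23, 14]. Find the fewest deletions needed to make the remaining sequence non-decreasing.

7

Fewest deletions = n − (longest non-decreasing subsequence).
i:      1  2  3  4  5  6  7  8  9 10 11 12 13 14 15 16
a[i]:   3 14 17 19 21 16 23 18  6 25 45 30 11 42 23 14
dp:     1  2  3  4  5  3  6  4  2  7  8  8  3  9  7  4
max dp = 9, so deletions = 16 − 9 = 7.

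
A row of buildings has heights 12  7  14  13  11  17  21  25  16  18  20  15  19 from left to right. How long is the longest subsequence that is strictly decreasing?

3

Negate each value so 'decreasing' becomes 'increasing', then run patience tails on the negated sequence:
-12 → extends → [-12]
-7 → extends → [-12, -7]
-14 → replaces -12 → [-14, -7]
-13 → replaces -7 → [-14, -13]
-11 → extends → [-14, -13, -11]
-17 → replaces -14 → [-17, -13, -11]
-21 → replaces -17 → [-21, -13, -11]
-25 → replaces -21 → [-25, -13, -11]
-16 → replaces -13 → [-25, -16, -11]
-18 → replaces -16 → [-25, -18, -11]
-20 → replaces -18 → [-25, -20, -11]
-15 → replaces -11 → [-25, -20, -15]
-19 → replaces -15 → [-25, -20, -19]
Three tails, so the longest strictly decreasing subsequence of the original has length 3.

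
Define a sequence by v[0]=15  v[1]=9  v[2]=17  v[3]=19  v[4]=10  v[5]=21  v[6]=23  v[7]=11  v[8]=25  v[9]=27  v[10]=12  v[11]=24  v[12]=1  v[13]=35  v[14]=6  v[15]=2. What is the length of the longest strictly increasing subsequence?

Track the smallest tail for each achievable length (strict):
15 → extends → [15]
9 → replaces 15 → [9]
17 → extends → [9, 17]
19 → extends → [9, 17, 19]
10 → replaces 17 → [9, 10, 19]
21 → extends → [9, 10, 19, 21]
23 → extends → [9, 10, 19, 21, 23]
11 → replaces 19 → [9, 10, 11, 21, 23]
25 → extends → [9, 10, 11, 21, 23, 25]
27 → extends → [9, 10, 11, 21, 23, 25, 27]
12 → replaces 21 → [9, 10, 11, 12, 23, 25, 27]
24 → replaces 25 → [9, 10, 11, 12, 23, 24, 27]
1 → replaces 9 → [1, 10, 11, 12, 23, 24, 27]
35 → extends → [1, 10, 11, 12, 23, 24, 27, 35]
6 → replaces 10 → [1, 6, 11, 12, 23, 24, 27, 35]
2 → replaces 6 → [1, 2, 11, 12, 23, 24, 27, 35]
Eight tails, so the longest strictly increasing subsequence has length 8 (e.g. 15, 17, 19, 21, 23, 25, 27, 35).

8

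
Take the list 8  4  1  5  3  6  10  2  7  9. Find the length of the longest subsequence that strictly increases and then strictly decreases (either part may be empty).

5

inc[i] = longest strictly increasing subsequence ending at i; dec[i] = longest strictly decreasing subsequence starting at i:
i:      1  2  3  4  5  6  7  8  9 10
a[i]:   8  4  1  5  3  6 10  2  7  9
inc:    1  1  1  2  2  3  4  2  4  5
dec:    4  3  1  3  2  2  2  1  1  1
Best peak at i=7 (value 10): inc=4, dec=2, length 4+2−1 = 5.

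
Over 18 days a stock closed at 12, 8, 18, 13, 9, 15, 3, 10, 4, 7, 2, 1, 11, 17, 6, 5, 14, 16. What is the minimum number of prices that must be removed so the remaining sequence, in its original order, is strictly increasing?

12

Fewest deletions = n − (longest strictly increasing subsequence).
Patience tails:
12 → extends → [12]
8 → replaces 12 → [8]
18 → extends → [8, 18]
13 → replaces 18 → [8, 13]
9 → replaces 13 → [8, 9]
15 → extends → [8, 9, 15]
3 → replaces 8 → [3, 9, 15]
10 → replaces 15 → [3, 9, 10]
4 → replaces 9 → [3, 4, 10]
7 → replaces 10 → [3, 4, 7]
2 → replaces 3 → [2, 4, 7]
1 → replaces 2 → [1, 4, 7]
11 → extends → [1, 4, 7, 11]
17 → extends → [1, 4, 7, 11, 17]
6 → replaces 7 → [1, 4, 6, 11, 17]
5 → replaces 6 → [1, 4, 5, 11, 17]
14 → replaces 17 → [1, 4, 5, 11, 14]
16 → extends → [1, 4, 5, 11, 14, 16]
Longest strictly increasing subsequence has length 6, so deletions = 18 − 6 = 12.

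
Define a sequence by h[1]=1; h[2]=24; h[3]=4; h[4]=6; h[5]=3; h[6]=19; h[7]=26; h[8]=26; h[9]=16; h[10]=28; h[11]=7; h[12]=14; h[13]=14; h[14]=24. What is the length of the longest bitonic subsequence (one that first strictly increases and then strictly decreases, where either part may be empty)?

inc[i] = longest strictly increasing subsequence ending at i; dec[i] = longest strictly decreasing subsequence starting at i:
i:      1  2  3  4  5  6  7  8  9 10 11 12 13 14
h[i]:   1 24  4  6  3 19 26 26 16 28  7 14 14 24
inc:    1  2  2  3  2  4  5  5  4  6  4  5  5  6
dec:    1  4  2  2  1  3  3  3  2  2  1  1  1  1
Best peak at i=7 (value 26): inc=5, dec=3, length 5+3−1 = 7.

7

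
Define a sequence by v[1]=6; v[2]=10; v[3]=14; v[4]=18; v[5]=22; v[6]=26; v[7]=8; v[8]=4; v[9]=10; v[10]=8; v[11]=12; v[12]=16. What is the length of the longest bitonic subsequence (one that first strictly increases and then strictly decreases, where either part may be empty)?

inc[i] = longest strictly increasing subsequence ending at i; dec[i] = longest strictly decreasing subsequence starting at i:
i:      1  2  3  4  5  6  7  8  9 10 11 12
v[i]:   6 10 14 18 22 26  8  4 10  8 12 16
inc:    1  2  3  4  5  6  2  1  3  2  4  5
dec:    2  3  3  3  3  3  2  1  2  1  1  1
Best peak at i=6 (value 26): inc=6, dec=3, length 6+3−1 = 8.

8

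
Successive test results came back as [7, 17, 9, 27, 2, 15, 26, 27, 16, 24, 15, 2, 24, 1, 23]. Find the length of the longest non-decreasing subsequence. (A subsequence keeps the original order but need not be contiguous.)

6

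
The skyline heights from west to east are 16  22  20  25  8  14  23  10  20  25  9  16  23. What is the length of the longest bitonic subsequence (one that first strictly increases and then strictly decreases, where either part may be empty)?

6

inc[i] = longest strictly increasing subsequence ending at i; dec[i] = longest strictly decreasing subsequence starting at i:
i:      1  2  3  4  5  6  7  8  9 10 11 12 13
a[i]:  16 22 20 25  8 14 23 10 20 25  9 16 23
inc:    1  2  2  3  1  2  3  2  3  4  2  3  4
dec:    4  5  4  4  1  3  3  2  2  2  1  1  1
Best peak at i=2 (value 22): inc=2, dec=5, length 2+5−1 = 6.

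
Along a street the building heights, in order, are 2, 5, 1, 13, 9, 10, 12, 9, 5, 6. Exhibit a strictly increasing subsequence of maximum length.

2, 5, 9, 10, 12

Patience tails give the LIS length; then backtrack through the dp parents:
2 → extends → [2]
5 → extends → [2, 5]
1 → replaces 2 → [1, 5]
13 → extends → [1, 5, 13]
9 → replaces 13 → [1, 5, 9]
10 → extends → [1, 5, 9, 10]
12 → extends → [1, 5, 9, 10, 12]
9 → already a tail → [1, 5, 9, 10, 12]
5 → already a tail → [1, 5, 9, 10, 12]
6 → replaces 9 → [1, 5, 6, 10, 12]
Length 5; one witness is 2, 5, 9, 10, 12.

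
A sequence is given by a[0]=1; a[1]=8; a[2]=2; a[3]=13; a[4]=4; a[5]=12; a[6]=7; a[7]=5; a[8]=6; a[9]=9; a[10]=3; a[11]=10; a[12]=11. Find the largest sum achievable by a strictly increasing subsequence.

48

Let S[i] be the best sum of a strictly increasing subsequence ending at i:
i:      0  1  2  3  4  5  6  7  8  9 10 11 12
a[i]:   1  8  2 13  4 12  7  5  6  9  3 10 11
S:      1  9  3 22  7 21 14 12 18 27  6 37 48
Maximum is 48 (e.g. 1 + 2 + 4 + 5 + 6 + 9 + 10 + 11).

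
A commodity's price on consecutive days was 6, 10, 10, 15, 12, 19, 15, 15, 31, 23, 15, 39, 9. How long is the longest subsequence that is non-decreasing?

8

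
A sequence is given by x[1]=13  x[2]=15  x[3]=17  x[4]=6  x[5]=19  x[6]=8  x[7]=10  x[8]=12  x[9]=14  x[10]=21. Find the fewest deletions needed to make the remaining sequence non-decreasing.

Fewest deletions = n − (longest non-decreasing subsequence).
i:      1  2  3  4  5  6  7  8  9 10
x[i]:  13 15 17  6 19  8 10 12 14 21
dp:     1  2  3  1  4  2  3  4  5  6
max dp = 6, so deletions = 10 − 6 = 4.

4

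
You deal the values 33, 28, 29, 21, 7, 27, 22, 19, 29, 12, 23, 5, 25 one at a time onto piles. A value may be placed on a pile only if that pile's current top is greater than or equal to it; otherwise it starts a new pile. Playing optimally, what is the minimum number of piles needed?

4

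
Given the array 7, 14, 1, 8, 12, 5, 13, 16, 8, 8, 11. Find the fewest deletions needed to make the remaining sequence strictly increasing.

Fewest deletions = n − (longest strictly increasing subsequence).
Patience tails:
7 → extends → [7]
14 → extends → [7, 14]
1 → replaces 7 → [1, 14]
8 → replaces 14 → [1, 8]
12 → extends → [1, 8, 12]
5 → replaces 8 → [1, 5, 12]
13 → extends → [1, 5, 12, 13]
16 → extends → [1, 5, 12, 13, 16]
8 → replaces 12 → [1, 5, 8, 13, 16]
8 → already a tail → [1, 5, 8, 13, 16]
11 → replaces 13 → [1, 5, 8, 11, 16]
Longest strictly increasing subsequence has length 5, so deletions = 11 − 5 = 6.

6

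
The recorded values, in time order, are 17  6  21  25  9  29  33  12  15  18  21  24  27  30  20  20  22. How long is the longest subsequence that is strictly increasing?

Let dp[i] be the length of the longest such subsequence ending at index i:
i:      1  2  3  4  5  6  7  8  9 10 11 12 13 14 15 16 17
a[i]:  17  6 21 25  9 29 33 12 15 18 21 24 27 30 20 20 22
dp:     1  1  2  3  2  4  5  3  4  5  6  7  8  9  6  6  7
Maximum dp value is 9.

9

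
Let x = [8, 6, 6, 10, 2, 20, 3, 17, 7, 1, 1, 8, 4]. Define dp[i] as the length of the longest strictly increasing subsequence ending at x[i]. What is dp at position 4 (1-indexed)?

dp[i] = 1 + max{dp[j] : j<i, x[j]<x[i]} (or 1 if no such j):
i:      1  2  3  4  5  6  7  8  9 10 11 12 13
x[i]:   8  6  6 10  2 20  3 17  7  1  1  8  4
dp:     1  1  1  2  1  3  2  3  3  1  1  4  3
At index 4 the value is 2.

2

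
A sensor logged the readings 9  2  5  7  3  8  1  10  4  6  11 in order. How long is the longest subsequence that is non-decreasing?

6

Track the smallest tail for each achievable length (allowing ties):
9 → extends → [9]
2 → replaces 9 → [2]
5 → extends → [2, 5]
7 → extends → [2, 5, 7]
3 → replaces 5 → [2, 3, 7]
8 → extends → [2, 3, 7, 8]
1 → replaces 2 → [1, 3, 7, 8]
10 → extends → [1, 3, 7, 8, 10]
4 → replaces 7 → [1, 3, 4, 8, 10]
6 → replaces 8 → [1, 3, 4, 6, 10]
11 → extends → [1, 3, 4, 6, 10, 11]
Six tails, so the longest non-decreasing subsequence has length 6 (e.g. 2, 5, 7, 8, 10, 11).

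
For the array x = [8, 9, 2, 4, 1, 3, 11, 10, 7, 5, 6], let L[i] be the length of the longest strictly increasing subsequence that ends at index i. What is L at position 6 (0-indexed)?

dp[i] = 1 + max{dp[j] : j<i, x[j]<x[i]} (or 1 if no such j):
i:      0  1  2  3  4  5  6  7  8  9 10
x[i]:   8  9  2  4  1  3 11 10  7  5  6
dp:     1  2  1  2  1  2  3  3  3  3  4
At index 6 the value is 3.

3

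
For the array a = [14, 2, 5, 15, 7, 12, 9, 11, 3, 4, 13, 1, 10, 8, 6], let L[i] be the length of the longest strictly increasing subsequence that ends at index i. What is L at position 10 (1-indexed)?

dp[i] = 1 + max{dp[j] : j<i, a[j]<a[i]} (or 1 if no such j):
i:      1  2  3  4  5  6  7  8  9 10 11 12 13 14 15
a[i]:  14  2  5 15  7 12  9 11  3  4 13  1 10  8  6
dp:     1  1  2  3  3  4  4  5  2  3  6  1  5  4  4
At index 10 the value is 3.

3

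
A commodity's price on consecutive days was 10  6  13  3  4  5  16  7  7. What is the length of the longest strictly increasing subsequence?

Let dp[i] be the length of the longest such subsequence ending at index i:
i:      1  2  3  4  5  6  7  8  9
a[i]:  10  6 13  3  4  5 16  7  7
dp:     1  1  2  1  2  3  4  4  4
Maximum dp value is 4.

4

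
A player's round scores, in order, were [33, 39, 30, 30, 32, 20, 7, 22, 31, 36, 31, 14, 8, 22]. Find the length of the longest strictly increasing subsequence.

4

Track the smallest tail for each achievable length (strict):
33 → extends → [33]
39 → extends → [33, 39]
30 → replaces 33 → [30, 39]
30 → already a tail → [30, 39]
32 → replaces 39 → [30, 32]
20 → replaces 30 → [20, 32]
7 → replaces 20 → [7, 32]
22 → replaces 32 → [7, 22]
31 → extends → [7, 22, 31]
36 → extends → [7, 22, 31, 36]
31 → already a tail → [7, 22, 31, 36]
14 → replaces 22 → [7, 14, 31, 36]
8 → replaces 14 → [7, 8, 31, 36]
22 → replaces 31 → [7, 8, 22, 36]
Four tails, so the longest strictly increasing subsequence has length 4 (e.g. 20, 22, 31, 36).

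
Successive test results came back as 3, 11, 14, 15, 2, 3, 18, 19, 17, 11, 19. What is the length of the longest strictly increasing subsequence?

Let dp[i] be the length of the longest such subsequence ending at index i:
i:      1  2  3  4  5  6  7  8  9 10 11
a[i]:   3 11 14 15  2  3 18 19 17 11 19
dp:     1  2  3  4  1  2  5  6  5  3  6
Maximum dp value is 6.

6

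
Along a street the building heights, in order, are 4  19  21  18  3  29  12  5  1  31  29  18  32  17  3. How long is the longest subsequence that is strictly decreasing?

5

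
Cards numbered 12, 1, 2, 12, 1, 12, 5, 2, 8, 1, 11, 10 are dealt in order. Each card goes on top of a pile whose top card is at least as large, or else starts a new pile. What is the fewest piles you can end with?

Place each on the leftmost legal pile:
12 → new pile 1 (tops now [12])
1 → pile 1 (tops now [1])
2 → new pile 2 (tops now [1, 2])
12 → new pile 3 (tops now [1, 2, 12])
1 → pile 1 (tops now [1, 2, 12])
12 → pile 3 (tops now [1, 2, 12])
5 → pile 3 (tops now [1, 2, 5])
2 → pile 2 (tops now [1, 2, 5])
8 → new pile 4 (tops now [1, 2, 5, 8])
1 → pile 1 (tops now [1, 2, 5, 8])
11 → new pile 5 (tops now [1, 2, 5, 8, 11])
10 → pile 5 (tops now [1, 2, 5, 8, 10])
Five piles.

5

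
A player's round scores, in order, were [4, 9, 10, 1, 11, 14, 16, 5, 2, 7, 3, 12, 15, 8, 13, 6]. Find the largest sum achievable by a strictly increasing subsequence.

64

Let S[i] be the best sum of a strictly increasing subsequence ending at i:
i:      1  2  3  4  5  6  7  8  9 10 11 12 13 14 15 16
a[i]:   4  9 10  1 11 14 16  5  2  7  3 12 15  8 13  6
S:      4 13 23  1 34 48 64  9  3 16  6 46 63 24 59 15
Maximum is 64 (e.g. 4 + 9 + 10 + 11 + 14 + 16).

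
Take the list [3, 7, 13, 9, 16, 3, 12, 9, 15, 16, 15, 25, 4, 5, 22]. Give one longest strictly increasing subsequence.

Patience tails give the LIS length; then backtrack through the dp parents:
3 → extends → [3]
7 → extends → [3, 7]
13 → extends → [3, 7, 13]
9 → replaces 13 → [3, 7, 9]
16 → extends → [3, 7, 9, 16]
3 → already a tail → [3, 7, 9, 16]
12 → replaces 16 → [3, 7, 9, 12]
9 → already a tail → [3, 7, 9, 12]
15 → extends → [3, 7, 9, 12, 15]
16 → extends → [3, 7, 9, 12, 15, 16]
15 → already a tail → [3, 7, 9, 12, 15, 16]
25 → extends → [3, 7, 9, 12, 15, 16, 25]
4 → replaces 7 → [3, 4, 9, 12, 15, 16, 25]
5 → replaces 9 → [3, 4, 5, 12, 15, 16, 25]
22 → replaces 25 → [3, 4, 5, 12, 15, 16, 22]
Length 7; one witness is 3, 7, 9, 12, 15, 16, 25.

3, 7, 9, 12, 15, 16, 25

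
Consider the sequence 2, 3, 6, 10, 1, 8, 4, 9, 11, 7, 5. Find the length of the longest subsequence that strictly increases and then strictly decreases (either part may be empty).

inc[i] = longest strictly increasing subsequence ending at i; dec[i] = longest strictly decreasing subsequence starting at i:
i:      1  2  3  4  5  6  7  8  9 10 11
a[i]:   2  3  6 10  1  8  4  9 11  7  5
inc:    1  2  3  4  1  4  3  5  6  4  4
dec:    2  2  2  4  1  3  1  3  3  2  1
Best peak at i=9 (value 11): inc=6, dec=3, length 6+3−1 = 8.

8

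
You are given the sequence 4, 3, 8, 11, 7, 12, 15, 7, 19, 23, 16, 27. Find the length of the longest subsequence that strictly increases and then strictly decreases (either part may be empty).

8

inc[i] = longest strictly increasing subsequence ending at i; dec[i] = longest strictly decreasing subsequence starting at i:
i:      1  2  3  4  5  6  7  8  9 10 11 12
a[i]:   4  3  8 11  7 12 15  7 19 23 16 27
inc:    1  1  2  3  2  4  5  2  6  7  6  8
dec:    2  1  2  2  1  2  2  1  2  2  1  1
Best peak at i=10 (value 23): inc=7, dec=2, length 7+2−1 = 8.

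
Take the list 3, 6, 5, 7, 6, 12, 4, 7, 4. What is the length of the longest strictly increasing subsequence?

Track the smallest tail for each achievable length (strict):
3 → extends → [3]
6 → extends → [3, 6]
5 → replaces 6 → [3, 5]
7 → extends → [3, 5, 7]
6 → replaces 7 → [3, 5, 6]
12 → extends → [3, 5, 6, 12]
4 → replaces 5 → [3, 4, 6, 12]
7 → replaces 12 → [3, 4, 6, 7]
4 → already a tail → [3, 4, 6, 7]
Four tails, so the longest strictly increasing subsequence has length 4 (e.g. 3, 6, 7, 12).

4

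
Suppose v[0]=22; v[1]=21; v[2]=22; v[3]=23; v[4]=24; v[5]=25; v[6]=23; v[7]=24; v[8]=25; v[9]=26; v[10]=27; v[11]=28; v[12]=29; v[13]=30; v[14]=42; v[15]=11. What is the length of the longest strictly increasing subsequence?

11

Track the smallest tail for each achievable length (strict):
22 → extends → [22]
21 → replaces 22 → [21]
22 → extends → [21, 22]
23 → extends → [21, 22, 23]
24 → extends → [21, 22, 23, 24]
25 → extends → [21, 22, 23, 24, 25]
23 → already a tail → [21, 22, 23, 24, 25]
24 → already a tail → [21, 22, 23, 24, 25]
25 → already a tail → [21, 22, 23, 24, 25]
26 → extends → [21, 22, 23, 24, 25, 26]
27 → extends → [21, 22, 23, 24, 25, 26, 27]
28 → extends → [21, 22, 23, 24, 25, 26, 27, 28]
29 → extends → [21, 22, 23, 24, 25, 26, 27, 28, 29]
30 → extends → [21, 22, 23, 24, 25, 26, 27, 28, 29, 30]
42 → extends → [21, 22, 23, 24, 25, 26, 27, 28, 29, 30, 42]
11 → replaces 21 → [11, 22, 23, 24, 25, 26, 27, 28, 29, 30, 42]
Eleven tails, so the longest strictly increasing subsequence has length 11 (e.g. 21, 22, 23, 24, 25, 26, 27, 28, 29, 30, 42).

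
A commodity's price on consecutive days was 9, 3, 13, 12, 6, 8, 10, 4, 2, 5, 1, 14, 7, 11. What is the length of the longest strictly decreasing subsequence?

6

Let dp[i] be the longest strictly decreasing subsequence ending at i:
i:      1  2  3  4  5  6  7  8  9 10 11 12 13 14
a[i]:   9  3 13 12  6  8 10  4  2  5  1 14  7 11
dp:     1  2  1  2  3  3  3  4  5  4  6  1  4  3
Maximum is 6.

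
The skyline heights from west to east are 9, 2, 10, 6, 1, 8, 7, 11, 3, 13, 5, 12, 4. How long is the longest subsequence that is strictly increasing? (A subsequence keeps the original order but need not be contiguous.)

Let dp[i] be the length of the longest such subsequence ending at index i:
i:      1  2  3  4  5  6  7  8  9 10 11 12 13
a[i]:   9  2 10  6  1  8  7 11  3 13  5 12  4
dp:     1  1  2  2  1  3  3  4  2  5  3  5  3
Maximum dp value is 5.

5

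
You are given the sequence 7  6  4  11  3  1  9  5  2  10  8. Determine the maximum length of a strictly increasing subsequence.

3

Track the smallest tail for each achievable length (strict):
7 → extends → [7]
6 → replaces 7 → [6]
4 → replaces 6 → [4]
11 → extends → [4, 11]
3 → replaces 4 → [3, 11]
1 → replaces 3 → [1, 11]
9 → replaces 11 → [1, 9]
5 → replaces 9 → [1, 5]
2 → replaces 5 → [1, 2]
10 → extends → [1, 2, 10]
8 → replaces 10 → [1, 2, 8]
Three tails, so the longest strictly increasing subsequence has length 3 (e.g. 7, 9, 10).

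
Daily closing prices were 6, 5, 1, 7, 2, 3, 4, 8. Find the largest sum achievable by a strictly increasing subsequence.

Let S[i] be the best sum of a strictly increasing subsequence ending at i:
i:      1  2  3  4  5  6  7  8
a[i]:   6  5  1  7  2  3  4  8
S:      6  5  1 13  3  6 10 21
Maximum is 21 (e.g. 6 + 7 + 8).

21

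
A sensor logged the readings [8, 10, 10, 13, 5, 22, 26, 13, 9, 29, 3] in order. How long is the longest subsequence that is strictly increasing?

6

Track the smallest tail for each achievable length (strict):
8 → extends → [8]
10 → extends → [8, 10]
10 → already a tail → [8, 10]
13 → extends → [8, 10, 13]
5 → replaces 8 → [5, 10, 13]
22 → extends → [5, 10, 13, 22]
26 → extends → [5, 10, 13, 22, 26]
13 → already a tail → [5, 10, 13, 22, 26]
9 → replaces 10 → [5, 9, 13, 22, 26]
29 → extends → [5, 9, 13, 22, 26, 29]
3 → replaces 5 → [3, 9, 13, 22, 26, 29]
Six tails, so the longest strictly increasing subsequence has length 6 (e.g. 8, 10, 13, 22, 26, 29).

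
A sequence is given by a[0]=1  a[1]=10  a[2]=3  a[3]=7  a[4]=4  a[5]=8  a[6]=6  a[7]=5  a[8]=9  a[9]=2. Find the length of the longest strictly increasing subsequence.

Track the smallest tail for each achievable length (strict):
1 → extends → [1]
10 → extends → [1, 10]
3 → replaces 10 → [1, 3]
7 → extends → [1, 3, 7]
4 → replaces 7 → [1, 3, 4]
8 → extends → [1, 3, 4, 8]
6 → replaces 8 → [1, 3, 4, 6]
5 → replaces 6 → [1, 3, 4, 5]
9 → extends → [1, 3, 4, 5, 9]
2 → replaces 3 → [1, 2, 4, 5, 9]
Five tails, so the longest strictly increasing subsequence has length 5 (e.g. 1, 3, 7, 8, 9).

5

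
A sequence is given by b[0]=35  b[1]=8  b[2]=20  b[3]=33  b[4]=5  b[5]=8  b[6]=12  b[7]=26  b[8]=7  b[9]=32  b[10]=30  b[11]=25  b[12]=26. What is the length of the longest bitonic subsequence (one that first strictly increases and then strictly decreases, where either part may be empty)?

7

inc[i] = longest strictly increasing subsequence ending at i; dec[i] = longest strictly decreasing subsequence starting at i:
i:      0  1  2  3  4  5  6  7  8  9 10 11 12
b[i]:  35  8 20 33  5  8 12 26  7 32 30 25 26
inc:    1  1  2  3  1  2  3  4  2  5  5  4  5
dec:    5  2  3  4  1  2  2  2  1  3  2  1  1
Best peak at i=9 (value 32): inc=5, dec=3, length 5+3−1 = 7.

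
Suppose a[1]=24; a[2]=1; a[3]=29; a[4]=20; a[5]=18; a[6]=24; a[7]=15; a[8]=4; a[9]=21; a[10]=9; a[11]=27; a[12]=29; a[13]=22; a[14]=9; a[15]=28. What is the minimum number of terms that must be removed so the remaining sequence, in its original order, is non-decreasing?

10

Fewest deletions = n − (longest non-decreasing subsequence).
Patience tails:
24 → extends → [24]
1 → replaces 24 → [1]
29 → extends → [1, 29]
20 → replaces 29 → [1, 20]
18 → replaces 20 → [1, 18]
24 → extends → [1, 18, 24]
15 → replaces 18 → [1, 15, 24]
4 → replaces 15 → [1, 4, 24]
21 → replaces 24 → [1, 4, 21]
9 → replaces 21 → [1, 4, 9]
27 → extends → [1, 4, 9, 27]
29 → extends → [1, 4, 9, 27, 29]
22 → replaces 27 → [1, 4, 9, 22, 29]
9 → replaces 22 → [1, 4, 9, 9, 29]
28 → replaces 29 → [1, 4, 9, 9, 28]
Longest non-decreasing subsequence has length 5, so deletions = 15 − 5 = 10.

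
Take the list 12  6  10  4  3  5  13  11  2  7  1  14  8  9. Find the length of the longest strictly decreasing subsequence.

Negate each value so 'decreasing' becomes 'increasing', then run patience tails on the negated sequence:
-12 → extends → [-12]
-6 → extends → [-12, -6]
-10 → replaces -6 → [-12, -10]
-4 → extends → [-12, -10, -4]
-3 → extends → [-12, -10, -4, -3]
-5 → replaces -4 → [-12, -10, -5, -3]
-13 → replaces -12 → [-13, -10, -5, -3]
-11 → replaces -10 → [-13, -11, -5, -3]
-2 → extends → [-13, -11, -5, -3, -2]
-7 → replaces -5 → [-13, -11, -7, -3, -2]
-1 → extends → [-13, -11, -7, -3, -2, -1]
-14 → replaces -13 → [-14, -11, -7, -3, -2, -1]
-8 → replaces -7 → [-14, -11, -8, -3, -2, -1]
-9 → replaces -8 → [-14, -11, -9, -3, -2, -1]
Six tails, so the longest strictly decreasing subsequence of the original has length 6.

6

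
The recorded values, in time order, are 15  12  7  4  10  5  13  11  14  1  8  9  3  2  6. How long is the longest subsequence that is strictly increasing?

4

Track the smallest tail for each achievable length (strict):
15 → extends → [15]
12 → replaces 15 → [12]
7 → replaces 12 → [7]
4 → replaces 7 → [4]
10 → extends → [4, 10]
5 → replaces 10 → [4, 5]
13 → extends → [4, 5, 13]
11 → replaces 13 → [4, 5, 11]
14 → extends → [4, 5, 11, 14]
1 → replaces 4 → [1, 5, 11, 14]
8 → replaces 11 → [1, 5, 8, 14]
9 → replaces 14 → [1, 5, 8, 9]
3 → replaces 5 → [1, 3, 8, 9]
2 → replaces 3 → [1, 2, 8, 9]
6 → replaces 8 → [1, 2, 6, 9]
Four tails, so the longest strictly increasing subsequence has length 4 (e.g. 7, 10, 13, 14).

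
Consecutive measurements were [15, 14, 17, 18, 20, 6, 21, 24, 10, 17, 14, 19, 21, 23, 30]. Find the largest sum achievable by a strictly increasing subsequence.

Let S[i] be the best sum of a strictly increasing subsequence ending at i:
i:       1   2   3   4   5   6   7   8   9  10  11  12  13  14  15
a[i]:   15  14  17  18  20   6  21  24  10  17  14  19  21  23  30
S:      15  14  32  50  70   6  91 115  16  33  30  69  91 114 145
Maximum is 145 (e.g. 15 + 17 + 18 + 20 + 21 + 24 + 30).

145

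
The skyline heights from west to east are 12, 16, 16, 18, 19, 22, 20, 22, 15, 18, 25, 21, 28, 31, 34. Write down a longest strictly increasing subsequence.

Patience tails give the LIS length; then backtrack through the dp parents:
12 → extends → [12]
16 → extends → [12, 16]
16 → already a tail → [12, 16]
18 → extends → [12, 16, 18]
19 → extends → [12, 16, 18, 19]
22 → extends → [12, 16, 18, 19, 22]
20 → replaces 22 → [12, 16, 18, 19, 20]
22 → extends → [12, 16, 18, 19, 20, 22]
15 → replaces 16 → [12, 15, 18, 19, 20, 22]
18 → already a tail → [12, 15, 18, 19, 20, 22]
25 → extends → [12, 15, 18, 19, 20, 22, 25]
21 → replaces 22 → [12, 15, 18, 19, 20, 21, 25]
28 → extends → [12, 15, 18, 19, 20, 21, 25, 28]
31 → extends → [12, 15, 18, 19, 20, 21, 25, 28, 31]
34 → extends → [12, 15, 18, 19, 20, 21, 25, 28, 31, 34]
Length 10; one witness is 12, 16, 18, 19, 20, 22, 25, 28, 31, 34.

12, 16, 18, 19, 20, 22, 25, 28, 31, 34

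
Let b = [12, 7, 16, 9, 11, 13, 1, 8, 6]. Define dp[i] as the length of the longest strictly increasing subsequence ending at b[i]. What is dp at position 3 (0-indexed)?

2

dp[i] = 1 + max{dp[j] : j<i, b[j]<b[i]} (or 1 if no such j):
i:      0  1  2  3  4  5  6  7  8
b[i]:  12  7 16  9 11 13  1  8  6
dp:     1  1  2  2  3  4  1  2  2
At index 3 the value is 2.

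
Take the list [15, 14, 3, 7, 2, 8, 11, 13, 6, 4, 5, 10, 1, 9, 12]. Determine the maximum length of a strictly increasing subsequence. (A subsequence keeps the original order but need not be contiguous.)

Track the smallest tail for each achievable length (strict):
15 → extends → [15]
14 → replaces 15 → [14]
3 → replaces 14 → [3]
7 → extends → [3, 7]
2 → replaces 3 → [2, 7]
8 → extends → [2, 7, 8]
11 → extends → [2, 7, 8, 11]
13 → extends → [2, 7, 8, 11, 13]
6 → replaces 7 → [2, 6, 8, 11, 13]
4 → replaces 6 → [2, 4, 8, 11, 13]
5 → replaces 8 → [2, 4, 5, 11, 13]
10 → replaces 11 → [2, 4, 5, 10, 13]
1 → replaces 2 → [1, 4, 5, 10, 13]
9 → replaces 10 → [1, 4, 5, 9, 13]
12 → replaces 13 → [1, 4, 5, 9, 12]
Five tails, so the longest strictly increasing subsequence has length 5 (e.g. 3, 7, 8, 11, 13).

5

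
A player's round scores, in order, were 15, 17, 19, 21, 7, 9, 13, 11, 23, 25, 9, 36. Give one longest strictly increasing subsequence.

15, 17, 19, 21, 23, 25, 36

Patience tails give the LIS length; then backtrack through the dp parents:
15 → extends → [15]
17 → extends → [15, 17]
19 → extends → [15, 17, 19]
21 → extends → [15, 17, 19, 21]
7 → replaces 15 → [7, 17, 19, 21]
9 → replaces 17 → [7, 9, 19, 21]
13 → replaces 19 → [7, 9, 13, 21]
11 → replaces 13 → [7, 9, 11, 21]
23 → extends → [7, 9, 11, 21, 23]
25 → extends → [7, 9, 11, 21, 23, 25]
9 → already a tail → [7, 9, 11, 21, 23, 25]
36 → extends → [7, 9, 11, 21, 23, 25, 36]
Length 7; one witness is 15, 17, 19, 21, 23, 25, 36.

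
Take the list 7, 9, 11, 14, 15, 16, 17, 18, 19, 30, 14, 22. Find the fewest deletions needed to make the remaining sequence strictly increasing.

Fewest deletions = n − (longest strictly increasing subsequence).
Patience tails:
7 → extends → [7]
9 → extends → [7, 9]
11 → extends → [7, 9, 11]
14 → extends → [7, 9, 11, 14]
15 → extends → [7, 9, 11, 14, 15]
16 → extends → [7, 9, 11, 14, 15, 16]
17 → extends → [7, 9, 11, 14, 15, 16, 17]
18 → extends → [7, 9, 11, 14, 15, 16, 17, 18]
19 → extends → [7, 9, 11, 14, 15, 16, 17, 18, 19]
30 → extends → [7, 9, 11, 14, 15, 16, 17, 18, 19, 30]
14 → already a tail → [7, 9, 11, 14, 15, 16, 17, 18, 19, 30]
22 → replaces 30 → [7, 9, 11, 14, 15, 16, 17, 18, 19, 22]
Longest strictly increasing subsequence has length 10, so deletions = 12 − 10 = 2.

2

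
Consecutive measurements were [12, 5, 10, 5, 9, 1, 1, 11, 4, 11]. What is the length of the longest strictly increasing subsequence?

Track the smallest tail for each achievable length (strict):
12 → extends → [12]
5 → replaces 12 → [5]
10 → extends → [5, 10]
5 → already a tail → [5, 10]
9 → replaces 10 → [5, 9]
1 → replaces 5 → [1, 9]
1 → already a tail → [1, 9]
11 → extends → [1, 9, 11]
4 → replaces 9 → [1, 4, 11]
11 → already a tail → [1, 4, 11]
Three tails, so the longest strictly increasing subsequence has length 3 (e.g. 5, 10, 11).

3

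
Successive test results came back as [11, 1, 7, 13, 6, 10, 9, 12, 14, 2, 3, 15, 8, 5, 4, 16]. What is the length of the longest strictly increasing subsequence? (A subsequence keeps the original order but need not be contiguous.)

7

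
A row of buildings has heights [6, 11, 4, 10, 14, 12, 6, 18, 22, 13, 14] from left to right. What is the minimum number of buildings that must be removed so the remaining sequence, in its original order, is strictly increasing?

6

Fewest deletions = n − (longest strictly increasing subsequence).
i:      1  2  3  4  5  6  7  8  9 10 11
a[i]:   6 11  4 10 14 12  6 18 22 13 14
dp:     1  2  1  2  3  3  2  4  5  4  5
max dp = 5, so deletions = 11 − 5 = 6.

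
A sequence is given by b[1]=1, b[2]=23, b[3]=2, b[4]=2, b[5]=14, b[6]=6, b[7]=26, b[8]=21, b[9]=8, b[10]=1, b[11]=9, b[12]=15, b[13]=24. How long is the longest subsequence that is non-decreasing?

8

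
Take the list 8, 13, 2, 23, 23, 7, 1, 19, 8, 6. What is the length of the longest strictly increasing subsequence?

3

Track the smallest tail for each achievable length (strict):
8 → extends → [8]
13 → extends → [8, 13]
2 → replaces 8 → [2, 13]
23 → extends → [2, 13, 23]
23 → already a tail → [2, 13, 23]
7 → replaces 13 → [2, 7, 23]
1 → replaces 2 → [1, 7, 23]
19 → replaces 23 → [1, 7, 19]
8 → replaces 19 → [1, 7, 8]
6 → replaces 7 → [1, 6, 8]
Three tails, so the longest strictly increasing subsequence has length 3 (e.g. 8, 13, 23).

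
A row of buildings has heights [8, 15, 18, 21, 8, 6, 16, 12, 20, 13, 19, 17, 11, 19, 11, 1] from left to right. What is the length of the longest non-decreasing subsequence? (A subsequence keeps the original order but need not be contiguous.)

Track the smallest tail for each achievable length (allowing ties):
8 → extends → [8]
15 → extends → [8, 15]
18 → extends → [8, 15, 18]
21 → extends → [8, 15, 18, 21]
8 → replaces 15 → [8, 8, 18, 21]
6 → replaces 8 → [6, 8, 18, 21]
16 → replaces 18 → [6, 8, 16, 21]
12 → replaces 16 → [6, 8, 12, 21]
20 → replaces 21 → [6, 8, 12, 20]
13 → replaces 20 → [6, 8, 12, 13]
19 → extends → [6, 8, 12, 13, 19]
17 → replaces 19 → [6, 8, 12, 13, 17]
11 → replaces 12 → [6, 8, 11, 13, 17]
19 → extends → [6, 8, 11, 13, 17, 19]
11 → replaces 13 → [6, 8, 11, 11, 17, 19]
1 → replaces 6 → [1, 8, 11, 11, 17, 19]
Six tails, so the longest non-decreasing subsequence has length 6 (e.g. 8, 8, 12, 13, 19, 19).

6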